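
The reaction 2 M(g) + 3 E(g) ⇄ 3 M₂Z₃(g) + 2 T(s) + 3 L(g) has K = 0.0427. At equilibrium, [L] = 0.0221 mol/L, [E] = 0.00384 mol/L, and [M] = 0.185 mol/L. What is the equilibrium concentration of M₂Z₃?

[M₂Z₃] = 0.0197 mol/L

(T is a pure solid — omitted from K.)
At equilibrium, K = [M₂Z₃]³·[L]³ / ([M]²·[E]³) = 0.0427.
([M₂Z₃])³·(0.0221)³ / ((0.185)²·(0.00384)³) = 0.0427
[M₂Z₃]³ = 7.67e-6 ⇒ [M₂Z₃] = 0.0197 mol/L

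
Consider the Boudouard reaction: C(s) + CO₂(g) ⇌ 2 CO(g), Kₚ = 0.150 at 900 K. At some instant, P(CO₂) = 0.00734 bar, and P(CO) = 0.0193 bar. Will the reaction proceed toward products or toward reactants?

(C is a pure solid — omitted from Qₚ.)
Qₚ = P(CO)² / P(CO₂) = (0.0193)² / (0.00734) = 0.0507
Qₚ = 0.0507 < Kₚ = 0.150, so the forward reaction proceeds.

to the right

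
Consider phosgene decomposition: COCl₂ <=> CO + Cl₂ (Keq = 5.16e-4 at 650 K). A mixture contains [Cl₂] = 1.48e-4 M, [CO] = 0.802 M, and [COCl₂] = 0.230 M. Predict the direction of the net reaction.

at equilibrium

Q = [CO]·[Cl₂] / [COCl₂] = (0.802)·(1.48e-4) / (0.230) = 5.16e-4
Q = 5.16e-4 = Keq, so the system is already at equilibrium.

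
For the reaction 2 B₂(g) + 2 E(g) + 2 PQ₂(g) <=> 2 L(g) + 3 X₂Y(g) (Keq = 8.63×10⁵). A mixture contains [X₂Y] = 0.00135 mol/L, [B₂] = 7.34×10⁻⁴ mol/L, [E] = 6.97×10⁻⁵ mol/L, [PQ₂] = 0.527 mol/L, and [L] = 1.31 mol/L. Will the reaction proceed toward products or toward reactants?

reverse (toward reactants)

Q = [L]²·[X₂Y]³ / ([B₂]²·[E]²·[PQ₂]²) = (1.31)²·(0.00135)³ / ((7.34×10⁻⁴)²·(6.97×10⁻⁵)²·(0.527)²) = 5.81×10⁶
Q = 5.81×10⁶ > Keq = 8.63×10⁵, so the reverse reaction proceeds.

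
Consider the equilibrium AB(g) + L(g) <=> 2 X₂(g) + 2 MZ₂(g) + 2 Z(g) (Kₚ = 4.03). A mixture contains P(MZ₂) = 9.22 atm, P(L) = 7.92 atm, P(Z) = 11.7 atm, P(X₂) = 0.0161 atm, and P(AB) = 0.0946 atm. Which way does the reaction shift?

Qₚ = P(X₂)²·P(MZ₂)²·P(Z)² / (P(AB)·P(L)) = (0.0161)²·(9.22)²·(11.7)² / ((0.0946)·(7.92)) = 4.03
Qₚ = 4.03 = Kₚ, so the system is already at equilibrium.

neither direction; the system is at equilibrium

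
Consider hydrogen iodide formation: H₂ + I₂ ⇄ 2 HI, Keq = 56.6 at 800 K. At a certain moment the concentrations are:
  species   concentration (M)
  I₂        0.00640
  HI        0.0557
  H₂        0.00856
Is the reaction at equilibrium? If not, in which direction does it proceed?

Q = [HI]² / ([H₂]·[I₂]) = (0.0557)² / ((0.00856)·(0.00640)) = 56.6
Q = 56.6 = Keq, so the system is already at equilibrium.

neither direction; the system is at equilibrium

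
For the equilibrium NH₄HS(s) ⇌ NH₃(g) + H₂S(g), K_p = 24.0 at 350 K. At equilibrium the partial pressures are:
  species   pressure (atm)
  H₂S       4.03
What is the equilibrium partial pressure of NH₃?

(NH₄HS is a pure solid — omitted from K_p.)
At equilibrium, K_p = P(NH₃)·P(H₂S) = 24.0.
(P(NH₃))·(4.03) = 24.0
P(NH₃) = 5.96 atm

P(NH₃) = 5.96 atm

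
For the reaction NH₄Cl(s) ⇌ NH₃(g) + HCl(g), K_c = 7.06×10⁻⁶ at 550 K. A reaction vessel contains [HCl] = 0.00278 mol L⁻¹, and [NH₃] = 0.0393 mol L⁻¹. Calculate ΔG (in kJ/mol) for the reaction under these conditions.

ΔG = 12.5 kJ/mol

(NH₄Cl is a pure solid — omitted from Q_c.)
Q_c = [NH₃]·[HCl] = (0.0393)·(0.00278) = 1.09×10⁻⁴
ΔG = RT ln(Q_c/K_c) = (8.314 J mol⁻¹ K⁻¹)(550 K) × ln(1.09×10⁻⁴/7.06×10⁻⁶)
   = (4.573 kJ/mol)(2.737) = 12.5 kJ/mol
ΔG > 0, so the forward reaction is non-spontaneous (proceeds in reverse).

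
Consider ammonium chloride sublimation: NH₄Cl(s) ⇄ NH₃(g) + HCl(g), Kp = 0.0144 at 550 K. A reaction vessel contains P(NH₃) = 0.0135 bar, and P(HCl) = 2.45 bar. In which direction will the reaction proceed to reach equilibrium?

(NH₄Cl is a pure solid — omitted from Qp.)
Qp = P(NH₃)·P(HCl) = (0.0135)·(2.45) = 0.0331
Qp = 0.0331 > Kp = 0.0144, so the reverse reaction proceeds.

in the reverse direction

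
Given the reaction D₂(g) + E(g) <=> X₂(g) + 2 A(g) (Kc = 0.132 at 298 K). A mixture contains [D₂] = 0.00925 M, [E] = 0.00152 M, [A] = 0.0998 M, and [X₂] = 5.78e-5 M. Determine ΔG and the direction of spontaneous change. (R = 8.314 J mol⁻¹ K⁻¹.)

Qc = [X₂]·[A]² / ([D₂]·[E]) = (5.78e-5)·(0.0998)² / ((0.00925)·(0.00152)) = 0.0409
ΔG = RT ln(Qc/Kc) = (8.314 J mol⁻¹ K⁻¹)(298 K) × ln(0.0409/0.132)
   = (2.478 kJ/mol)(-1.172) = -2.90 kJ/mol
ΔG < 0, so the forward reaction is spontaneous (proceeds forward).

ΔG = -2.90 kJ/mol; the forward reaction is spontaneous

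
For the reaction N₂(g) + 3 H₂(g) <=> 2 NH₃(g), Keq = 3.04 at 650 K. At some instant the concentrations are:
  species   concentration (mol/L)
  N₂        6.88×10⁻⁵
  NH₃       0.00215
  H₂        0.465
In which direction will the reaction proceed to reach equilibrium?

Q = [NH₃]² / ([N₂]·[H₂]³) = (0.00215)² / ((6.88×10⁻⁵)·(0.465)³) = 0.668
Q = 0.668 < Keq = 3.04, so the forward reaction proceeds.

in the forward direction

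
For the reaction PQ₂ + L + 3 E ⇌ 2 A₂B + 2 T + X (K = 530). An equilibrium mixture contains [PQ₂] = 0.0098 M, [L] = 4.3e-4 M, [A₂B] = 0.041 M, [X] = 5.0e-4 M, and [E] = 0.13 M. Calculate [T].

At equilibrium, K = [A₂B]²·[T]²·[X] / ([PQ₂]·[L]·[E]³) = 530.
(0.041)²·([T])²·(5.0e-4) / ((0.0098)·(4.3e-4)·(0.13)³) = 530
[T]² = 5.84 ⇒ [T] = 2.4 M

[T] = 2.4 M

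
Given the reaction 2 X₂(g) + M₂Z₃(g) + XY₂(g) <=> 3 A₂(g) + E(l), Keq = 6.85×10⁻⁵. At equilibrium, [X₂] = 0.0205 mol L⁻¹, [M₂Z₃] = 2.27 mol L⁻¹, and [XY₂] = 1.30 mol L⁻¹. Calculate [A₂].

[A₂] = 0.00440 mol L⁻¹

(E is a pure liquid — omitted from Keq.)
At equilibrium, Keq = [A₂]³ / ([X₂]²·[M₂Z₃]·[XY₂]) = 6.85×10⁻⁵.
([A₂])³ / ((0.0205)²·(2.27)·(1.30)) = 6.85×10⁻⁵
[A₂]³ = 8.50×10⁻⁸ ⇒ [A₂] = 0.00440 mol L⁻¹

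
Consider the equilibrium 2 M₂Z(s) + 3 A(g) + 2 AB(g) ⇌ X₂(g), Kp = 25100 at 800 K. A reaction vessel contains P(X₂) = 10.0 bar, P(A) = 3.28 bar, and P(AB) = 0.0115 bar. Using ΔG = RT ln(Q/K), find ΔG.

(M₂Z is a pure solid — omitted from Qp.)
Qp = P(X₂) / (P(A)³·P(AB)²) = (10.0) / ((3.28)³·(0.0115)²) = 2140
ΔG = RT ln(Qp/Kp) = (8.314 J mol⁻¹ K⁻¹)(800 K) × ln(2140/25100)
   = (6.651 kJ/mol)(-2.462) = -16.4 kJ/mol
ΔG < 0, so the forward reaction is spontaneous (proceeds forward).

ΔG = -16.4 kJ/mol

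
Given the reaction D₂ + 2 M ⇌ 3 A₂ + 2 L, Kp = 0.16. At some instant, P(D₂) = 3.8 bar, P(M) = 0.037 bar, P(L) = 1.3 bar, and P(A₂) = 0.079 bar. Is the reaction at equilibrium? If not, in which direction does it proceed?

Qp = P(A₂)³·P(L)² / (P(D₂)·P(M)²) = (0.079)³·(1.3)² / ((3.8)·(0.037)²) = 0.16
Qp = 0.16 = Kp, so the system is already at equilibrium.

at equilibrium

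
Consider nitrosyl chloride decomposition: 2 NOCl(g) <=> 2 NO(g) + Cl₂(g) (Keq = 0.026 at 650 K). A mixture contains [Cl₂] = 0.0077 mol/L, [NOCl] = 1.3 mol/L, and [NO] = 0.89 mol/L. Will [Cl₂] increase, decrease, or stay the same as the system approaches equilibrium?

increase

Q = [NO]²·[Cl₂] / [NOCl]² = (0.89)²·(0.0077) / (1.3)² = 0.0036
Q = 0.0036 < Keq = 0.026: net forward reaction.
Cl₂ is a product, so it increases.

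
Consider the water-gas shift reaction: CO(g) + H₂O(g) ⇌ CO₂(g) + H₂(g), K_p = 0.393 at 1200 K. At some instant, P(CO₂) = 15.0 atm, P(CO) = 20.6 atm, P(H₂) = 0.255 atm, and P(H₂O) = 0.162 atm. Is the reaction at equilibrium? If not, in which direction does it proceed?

Q_p = P(CO₂)·P(H₂) / (P(CO)·P(H₂O)) = (15.0)·(0.255) / ((20.6)·(0.162)) = 1.15
Q_p = 1.15 > K_p = 0.393, so the reverse reaction proceeds.

to the left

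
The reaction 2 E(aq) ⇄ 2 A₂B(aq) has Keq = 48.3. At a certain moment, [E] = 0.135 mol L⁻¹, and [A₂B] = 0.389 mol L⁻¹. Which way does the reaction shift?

toward products

Q = [A₂B]² / [E]² = (0.389)² / (0.135)² = 8.30
Q = 8.30 < Keq = 48.3, so the forward reaction proceeds.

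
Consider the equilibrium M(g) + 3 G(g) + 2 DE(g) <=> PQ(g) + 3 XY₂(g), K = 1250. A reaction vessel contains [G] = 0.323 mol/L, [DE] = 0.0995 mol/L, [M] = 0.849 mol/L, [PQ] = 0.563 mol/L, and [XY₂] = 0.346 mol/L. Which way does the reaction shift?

in the forward direction

Q = [PQ]·[XY₂]³ / ([M]·[G]³·[DE]²) = (0.563)·(0.346)³ / ((0.849)·(0.323)³·(0.0995)²) = 82.3
Q = 82.3 < K = 1250, so the forward reaction proceeds.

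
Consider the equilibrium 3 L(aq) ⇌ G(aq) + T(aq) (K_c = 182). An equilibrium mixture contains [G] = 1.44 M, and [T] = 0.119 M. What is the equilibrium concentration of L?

[L] = 0.0980 M

At equilibrium, K_c = [G]·[T] / [L]³ = 182.
(1.44)·(0.119) / ([L])³ = 182
[L]³ = 9.42×10⁻⁴ ⇒ [L] = 0.0980 M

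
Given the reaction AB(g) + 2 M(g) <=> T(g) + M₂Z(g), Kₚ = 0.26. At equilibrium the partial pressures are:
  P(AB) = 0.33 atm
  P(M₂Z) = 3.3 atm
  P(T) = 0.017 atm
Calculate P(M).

P(M) = 0.81 atm

At equilibrium, Kₚ = P(T)·P(M₂Z) / (P(AB)·P(M)²) = 0.26.
(0.017)·(3.3) / ((0.33)·(P(M))²) = 0.26
P(M)² = 0.654 ⇒ P(M) = 0.81 atm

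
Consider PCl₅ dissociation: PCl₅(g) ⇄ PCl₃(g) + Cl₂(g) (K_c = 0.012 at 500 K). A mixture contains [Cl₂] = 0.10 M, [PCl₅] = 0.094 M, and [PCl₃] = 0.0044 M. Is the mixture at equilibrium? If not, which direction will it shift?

Q_c = [PCl₃]·[Cl₂] / [PCl₅] = (0.0044)·(0.10) / (0.094) = 0.0047
Q_c = 0.0047 < K_c = 0.012: net forward reaction.

no; Q < K, reaction proceeds forward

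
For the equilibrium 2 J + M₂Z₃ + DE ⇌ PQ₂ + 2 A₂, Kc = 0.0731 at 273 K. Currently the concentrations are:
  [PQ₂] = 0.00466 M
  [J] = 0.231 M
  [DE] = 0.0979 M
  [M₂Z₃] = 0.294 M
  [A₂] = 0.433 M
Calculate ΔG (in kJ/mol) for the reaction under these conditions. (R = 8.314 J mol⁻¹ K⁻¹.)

Qc = [PQ₂]·[A₂]² / ([J]²·[M₂Z₃]·[DE]) = (0.00466)·(0.433)² / ((0.231)²·(0.294)·(0.0979)) = 0.569
ΔG = RT ln(Qc/Kc) = (8.314 J mol⁻¹ K⁻¹)(273 K) × ln(0.569/0.0731)
   = (2.270 kJ/mol)(2.052) = 4.66 kJ/mol
ΔG > 0, so the forward reaction is non-spontaneous (proceeds in reverse).

ΔG = 4.66 kJ/mol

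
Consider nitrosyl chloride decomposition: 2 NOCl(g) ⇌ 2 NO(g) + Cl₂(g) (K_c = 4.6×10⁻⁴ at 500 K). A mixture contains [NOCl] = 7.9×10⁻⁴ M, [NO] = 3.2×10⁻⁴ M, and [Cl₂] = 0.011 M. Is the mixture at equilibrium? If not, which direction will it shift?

Q_c = [NO]²·[Cl₂] / [NOCl]² = (3.2×10⁻⁴)²·(0.011) / (7.9×10⁻⁴)² = 0.0018
Q_c = 0.0018 > K_c = 4.6×10⁻⁴: net reverse reaction.

no; Q > K, reaction proceeds in reverse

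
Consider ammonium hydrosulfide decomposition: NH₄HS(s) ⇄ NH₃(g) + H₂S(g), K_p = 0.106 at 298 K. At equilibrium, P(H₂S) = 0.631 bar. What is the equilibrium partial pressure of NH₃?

(NH₄HS is a pure solid — omitted from K_p.)
At equilibrium, K_p = P(NH₃)·P(H₂S) = 0.106.
(P(NH₃))·(0.631) = 0.106
P(NH₃) = 0.168 bar

P(NH₃) = 0.168 bar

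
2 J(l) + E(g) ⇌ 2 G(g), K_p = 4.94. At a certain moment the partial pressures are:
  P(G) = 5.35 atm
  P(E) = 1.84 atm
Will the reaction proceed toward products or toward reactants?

to the left

(J is a pure liquid — omitted from Q_p.)
Q_p = P(G)² / P(E) = (5.35)² / (1.84) = 15.6
Q_p = 15.6 > K_p = 4.94, so the reverse reaction proceeds.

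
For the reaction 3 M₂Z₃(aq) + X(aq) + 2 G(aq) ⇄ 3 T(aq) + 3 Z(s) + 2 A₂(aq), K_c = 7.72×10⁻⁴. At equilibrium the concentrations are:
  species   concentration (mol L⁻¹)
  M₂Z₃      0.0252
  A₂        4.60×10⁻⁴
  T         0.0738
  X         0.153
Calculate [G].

(Z is a pure solid — omitted from K_c.)
At equilibrium, K_c = [T]³·[A₂]² / ([M₂Z₃]³·[X]·[G]²) = 7.72×10⁻⁴.
(0.0738)³·(4.60×10⁻⁴)² / ((0.0252)³·(0.153)·([G])²) = 7.72×10⁻⁴
[G]² = 0.0450 ⇒ [G] = 0.212 mol L⁻¹

[G] = 0.212 mol L⁻¹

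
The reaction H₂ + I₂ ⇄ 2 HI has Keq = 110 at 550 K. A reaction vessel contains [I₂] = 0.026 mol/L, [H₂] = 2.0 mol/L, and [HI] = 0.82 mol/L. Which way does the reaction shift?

toward products

Q = [HI]² / ([H₂]·[I₂]) = (0.82)² / ((2.0)·(0.026)) = 13
Q = 13 < Keq = 110, so the forward reaction proceeds.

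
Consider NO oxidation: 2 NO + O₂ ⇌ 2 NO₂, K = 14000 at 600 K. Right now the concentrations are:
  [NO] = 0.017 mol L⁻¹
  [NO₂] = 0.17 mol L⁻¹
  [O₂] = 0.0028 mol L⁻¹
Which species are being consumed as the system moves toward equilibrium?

NO₂ (products)

Q = [NO₂]² / ([NO]²·[O₂]) = (0.17)² / ((0.017)²·(0.0028)) = 36000
Q = 36000 > K = 14000: net reverse reaction.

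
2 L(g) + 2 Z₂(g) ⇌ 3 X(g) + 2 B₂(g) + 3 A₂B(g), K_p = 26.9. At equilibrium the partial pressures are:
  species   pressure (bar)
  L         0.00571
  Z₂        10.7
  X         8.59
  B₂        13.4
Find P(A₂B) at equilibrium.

At equilibrium, K_p = P(X)³·P(B₂)²·P(A₂B)³ / (P(L)²·P(Z₂)²) = 26.9.
(8.59)³·(13.4)²·(P(A₂B))³ / ((0.00571)²·(10.7)²) = 26.9
P(A₂B)³ = 8.82×10⁻⁷ ⇒ P(A₂B) = 0.00959 bar

P(A₂B) = 0.00959 bar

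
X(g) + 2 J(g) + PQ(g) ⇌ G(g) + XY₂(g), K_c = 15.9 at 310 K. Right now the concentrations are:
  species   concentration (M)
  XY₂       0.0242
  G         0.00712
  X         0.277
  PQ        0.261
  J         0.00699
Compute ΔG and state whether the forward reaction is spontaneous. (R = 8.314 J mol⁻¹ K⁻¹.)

Q_c = [G]·[XY₂] / ([X]·[J]²·[PQ]) = (0.00712)·(0.0242) / ((0.277)·(0.00699)²·(0.261)) = 48.8
ΔG = RT ln(Q_c/K_c) = (8.314 J mol⁻¹ K⁻¹)(310 K) × ln(48.8/15.9)
   = (2.577 kJ/mol)(1.121) = 2.89 kJ/mol
ΔG > 0, so the forward reaction is non-spontaneous (proceeds in reverse).

ΔG = 2.89 kJ/mol; the forward reaction is non-spontaneous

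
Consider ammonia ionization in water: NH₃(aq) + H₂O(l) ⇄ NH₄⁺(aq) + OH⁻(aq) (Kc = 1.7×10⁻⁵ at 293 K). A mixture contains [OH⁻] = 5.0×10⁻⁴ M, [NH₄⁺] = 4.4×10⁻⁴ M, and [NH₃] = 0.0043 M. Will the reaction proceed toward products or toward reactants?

(H₂O is a pure liquid — omitted from Qc.)
Qc = [NH₄⁺]·[OH⁻] / [NH₃] = (4.4×10⁻⁴)·(5.0×10⁻⁴) / (0.0043) = 5.1×10⁻⁵
Qc = 5.1×10⁻⁵ > Kc = 1.7×10⁻⁵, so the reverse reaction proceeds.

reverse (toward reactants)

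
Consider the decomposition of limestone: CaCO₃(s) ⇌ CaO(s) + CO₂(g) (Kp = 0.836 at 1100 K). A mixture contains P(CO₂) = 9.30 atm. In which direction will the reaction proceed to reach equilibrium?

(CaCO₃, CaO are pure solids — omitted from Qp.)
Qp = P(CO₂) = 9.30
Qp = 9.30 > Kp = 0.836, so the reverse reaction proceeds.

reverse (toward reactants)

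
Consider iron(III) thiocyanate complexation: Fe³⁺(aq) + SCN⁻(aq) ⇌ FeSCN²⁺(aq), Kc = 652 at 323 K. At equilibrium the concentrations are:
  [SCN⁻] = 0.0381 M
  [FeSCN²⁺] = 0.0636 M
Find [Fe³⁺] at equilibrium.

[Fe³⁺] = 0.00256 M

At equilibrium, Kc = [FeSCN²⁺] / ([Fe³⁺]·[SCN⁻]) = 652.
(0.0636) / (([Fe³⁺])·(0.0381)) = 652
[Fe³⁺] = 0.00256 M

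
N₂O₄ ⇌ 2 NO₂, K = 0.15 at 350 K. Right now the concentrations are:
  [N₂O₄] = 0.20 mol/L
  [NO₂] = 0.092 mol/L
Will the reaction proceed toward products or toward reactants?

in the forward direction

Q = [NO₂]² / [N₂O₄] = (0.092)² / (0.20) = 0.042
Q = 0.042 < K = 0.15, so the forward reaction proceeds.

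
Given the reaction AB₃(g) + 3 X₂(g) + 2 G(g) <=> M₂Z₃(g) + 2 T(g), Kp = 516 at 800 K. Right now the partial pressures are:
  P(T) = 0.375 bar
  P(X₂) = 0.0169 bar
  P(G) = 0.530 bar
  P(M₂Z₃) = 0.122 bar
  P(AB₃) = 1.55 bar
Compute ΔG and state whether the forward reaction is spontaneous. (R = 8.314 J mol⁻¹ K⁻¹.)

Qp = P(M₂Z₃)·P(T)² / (P(AB₃)·P(X₂)³·P(G)²) = (0.122)·(0.375)² / ((1.55)·(0.0169)³·(0.530)²) = 8160
ΔG = RT ln(Qp/Kp) = (8.314 J mol⁻¹ K⁻¹)(800 K) × ln(8160/516)
   = (6.651 kJ/mol)(2.761) = 18.4 kJ/mol
ΔG > 0, so the forward reaction is non-spontaneous (proceeds in reverse).

ΔG = 18.4 kJ/mol; the forward reaction is non-spontaneous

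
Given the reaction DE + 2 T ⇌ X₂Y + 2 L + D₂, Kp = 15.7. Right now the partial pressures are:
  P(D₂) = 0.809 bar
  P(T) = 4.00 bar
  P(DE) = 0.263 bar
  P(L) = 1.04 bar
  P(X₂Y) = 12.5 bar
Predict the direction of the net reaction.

in the forward direction

Qp = P(X₂Y)·P(L)²·P(D₂) / (P(DE)·P(T)²) = (12.5)·(1.04)²·(0.809) / ((0.263)·(4.00)²) = 2.60
Qp = 2.60 < Kp = 15.7, so the forward reaction proceeds.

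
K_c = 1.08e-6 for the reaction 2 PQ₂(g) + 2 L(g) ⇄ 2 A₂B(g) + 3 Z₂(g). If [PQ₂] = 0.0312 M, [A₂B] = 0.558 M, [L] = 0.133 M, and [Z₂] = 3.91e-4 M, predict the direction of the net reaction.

no net change (already at equilibrium)

Q_c = [A₂B]²·[Z₂]³ / ([PQ₂]²·[L]²) = (0.558)²·(3.91e-4)³ / ((0.0312)²·(0.133)²) = 1.08e-6
Q_c = 1.08e-6 = K_c, so the system is already at equilibrium.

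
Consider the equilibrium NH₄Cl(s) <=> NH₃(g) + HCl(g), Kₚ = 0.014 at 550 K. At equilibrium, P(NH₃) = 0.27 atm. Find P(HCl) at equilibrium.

P(HCl) = 0.052 atm

(NH₄Cl is a pure solid — omitted from Kₚ.)
At equilibrium, Kₚ = P(NH₃)·P(HCl) = 0.014.
(0.27)·(P(HCl)) = 0.014
P(HCl) = 0.0519 = 0.052 atm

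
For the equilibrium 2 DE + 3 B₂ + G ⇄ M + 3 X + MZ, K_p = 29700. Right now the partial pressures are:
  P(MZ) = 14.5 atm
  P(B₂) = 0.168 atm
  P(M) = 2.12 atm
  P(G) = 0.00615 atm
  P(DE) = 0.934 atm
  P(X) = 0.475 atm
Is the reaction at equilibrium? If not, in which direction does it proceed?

to the left

Q_p = P(M)·P(X)³·P(MZ) / (P(DE)²·P(B₂)³·P(G)) = (2.12)·(0.475)³·(14.5) / ((0.934)²·(0.168)³·(0.00615)) = 1.30×10⁵
Q_p = 1.30×10⁵ > K_p = 29700, so the reverse reaction proceeds.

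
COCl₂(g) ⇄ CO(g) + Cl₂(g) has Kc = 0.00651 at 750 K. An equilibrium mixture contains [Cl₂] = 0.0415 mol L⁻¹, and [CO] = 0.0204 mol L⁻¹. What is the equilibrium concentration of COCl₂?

[COCl₂] = 0.130 mol L⁻¹

At equilibrium, Kc = [CO]·[Cl₂] / [COCl₂] = 0.00651.
(0.0204)·(0.0415) / ([COCl₂]) = 0.00651
[COCl₂] = 0.130 mol L⁻¹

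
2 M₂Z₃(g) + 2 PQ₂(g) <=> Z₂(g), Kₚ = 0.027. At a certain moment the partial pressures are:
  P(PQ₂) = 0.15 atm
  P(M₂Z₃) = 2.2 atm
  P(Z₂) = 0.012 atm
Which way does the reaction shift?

in the reverse direction

Qₚ = P(Z₂) / (P(M₂Z₃)²·P(PQ₂)²) = (0.012) / ((2.2)²·(0.15)²) = 0.11
Qₚ = 0.11 > Kₚ = 0.027, so the reverse reaction proceeds.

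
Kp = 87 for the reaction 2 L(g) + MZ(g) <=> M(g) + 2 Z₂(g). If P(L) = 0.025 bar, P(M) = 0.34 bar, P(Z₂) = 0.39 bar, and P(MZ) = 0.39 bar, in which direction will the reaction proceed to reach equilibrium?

Qp = P(M)·P(Z₂)² / (P(L)²·P(MZ)) = (0.34)·(0.39)² / ((0.025)²·(0.39)) = 210
Qp = 210 > Kp = 87, so the reverse reaction proceeds.

to the left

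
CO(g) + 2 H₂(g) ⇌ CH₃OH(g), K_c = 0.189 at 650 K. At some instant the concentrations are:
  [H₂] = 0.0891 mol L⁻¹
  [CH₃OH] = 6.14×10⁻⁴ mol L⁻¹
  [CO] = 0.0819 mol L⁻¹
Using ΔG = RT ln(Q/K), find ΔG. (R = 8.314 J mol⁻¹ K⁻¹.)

ΔG = 8.69 kJ/mol

Q_c = [CH₃OH] / ([CO]·[H₂]²) = (6.14×10⁻⁴) / ((0.0819)·(0.0891)²) = 0.944
ΔG = RT ln(Q_c/K_c) = (8.314 J mol⁻¹ K⁻¹)(650 K) × ln(0.944/0.189)
   = (5.404 kJ/mol)(1.608) = 8.69 kJ/mol
ΔG > 0, so the forward reaction is non-spontaneous (proceeds in reverse).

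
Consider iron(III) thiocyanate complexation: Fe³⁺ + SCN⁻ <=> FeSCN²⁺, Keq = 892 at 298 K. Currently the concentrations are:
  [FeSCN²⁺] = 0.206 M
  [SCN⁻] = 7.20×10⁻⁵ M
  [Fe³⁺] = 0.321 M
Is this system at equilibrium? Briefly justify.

no; Q > K, reaction proceeds in reverse

Q = [FeSCN²⁺] / ([Fe³⁺]·[SCN⁻]) = (0.206) / ((0.321)·(7.20×10⁻⁵)) = 8910
Q = 8910 > Keq = 892: net reverse reaction.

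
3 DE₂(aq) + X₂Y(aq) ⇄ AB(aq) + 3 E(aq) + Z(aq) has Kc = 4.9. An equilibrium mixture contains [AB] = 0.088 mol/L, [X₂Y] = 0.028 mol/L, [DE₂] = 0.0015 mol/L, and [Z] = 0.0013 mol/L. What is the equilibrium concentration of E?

At equilibrium, Kc = [AB]·[E]³·[Z] / ([DE₂]³·[X₂Y]) = 4.9.
(0.088)·([E])³·(0.0013) / ((0.0015)³·(0.028)) = 4.9
[E]³ = 4.05e-6 ⇒ [E] = 0.016 mol/L

[E] = 0.016 mol/L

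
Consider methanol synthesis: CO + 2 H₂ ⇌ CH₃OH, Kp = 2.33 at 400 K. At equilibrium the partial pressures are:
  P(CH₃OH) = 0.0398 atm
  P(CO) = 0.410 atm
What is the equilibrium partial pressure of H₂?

At equilibrium, Kp = P(CH₃OH) / (P(CO)·P(H₂)²) = 2.33.
(0.0398) / ((0.410)·(P(H₂))²) = 2.33
P(H₂)² = 0.0417 ⇒ P(H₂) = 0.204 atm

P(H₂) = 0.204 atm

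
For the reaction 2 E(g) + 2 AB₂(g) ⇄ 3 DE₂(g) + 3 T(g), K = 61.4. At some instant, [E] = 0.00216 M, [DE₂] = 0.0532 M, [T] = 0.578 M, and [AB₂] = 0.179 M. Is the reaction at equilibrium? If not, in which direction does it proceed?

Q = [DE₂]³·[T]³ / ([E]²·[AB₂]²) = (0.0532)³·(0.578)³ / ((0.00216)²·(0.179)²) = 194
Q = 194 > K = 61.4, so the reverse reaction proceeds.

toward reactants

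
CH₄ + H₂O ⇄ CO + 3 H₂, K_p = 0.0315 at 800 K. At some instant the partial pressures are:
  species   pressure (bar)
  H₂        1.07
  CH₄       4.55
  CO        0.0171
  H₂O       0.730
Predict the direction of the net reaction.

Q_p = P(CO)·P(H₂)³ / (P(CH₄)·P(H₂O)) = (0.0171)·(1.07)³ / ((4.55)·(0.730)) = 0.00631
Q_p = 0.00631 < K_p = 0.0315, so the forward reaction proceeds.

in the forward direction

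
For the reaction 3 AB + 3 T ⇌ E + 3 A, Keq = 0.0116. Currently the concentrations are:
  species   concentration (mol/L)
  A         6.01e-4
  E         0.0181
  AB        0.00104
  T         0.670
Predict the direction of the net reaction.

at equilibrium

Q = [E]·[A]³ / ([AB]³·[T]³) = (0.0181)·(6.01e-4)³ / ((0.00104)³·(0.670)³) = 0.0116
Q = 0.0116 = Keq, so the system is already at equilibrium.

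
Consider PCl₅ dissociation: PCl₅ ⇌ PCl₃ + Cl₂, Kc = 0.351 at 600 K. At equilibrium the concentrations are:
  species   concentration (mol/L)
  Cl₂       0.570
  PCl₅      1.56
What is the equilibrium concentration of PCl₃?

At equilibrium, Kc = [PCl₃]·[Cl₂] / [PCl₅] = 0.351.
([PCl₃])·(0.570) / (1.56) = 0.351
[PCl₃] = 0.961 mol/L

[PCl₃] = 0.961 mol/L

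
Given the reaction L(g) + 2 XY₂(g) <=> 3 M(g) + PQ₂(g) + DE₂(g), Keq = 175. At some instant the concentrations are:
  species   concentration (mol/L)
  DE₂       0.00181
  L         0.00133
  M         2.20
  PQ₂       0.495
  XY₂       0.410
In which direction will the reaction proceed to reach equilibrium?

Q = [M]³·[PQ₂]·[DE₂] / ([L]·[XY₂]²) = (2.20)³·(0.495)·(0.00181) / ((0.00133)·(0.410)²) = 42.7
Q = 42.7 < Keq = 175, so the forward reaction proceeds.

to the right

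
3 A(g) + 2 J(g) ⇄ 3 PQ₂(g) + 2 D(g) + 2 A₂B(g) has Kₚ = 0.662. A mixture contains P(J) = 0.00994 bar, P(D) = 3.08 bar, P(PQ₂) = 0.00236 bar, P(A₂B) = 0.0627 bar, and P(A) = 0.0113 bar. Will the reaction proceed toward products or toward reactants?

Qₚ = P(PQ₂)³·P(D)²·P(A₂B)² / (P(A)³·P(J)²) = (0.00236)³·(3.08)²·(0.0627)² / ((0.0113)³·(0.00994)²) = 3.44
Qₚ = 3.44 > Kₚ = 0.662, so the reverse reaction proceeds.

toward reactants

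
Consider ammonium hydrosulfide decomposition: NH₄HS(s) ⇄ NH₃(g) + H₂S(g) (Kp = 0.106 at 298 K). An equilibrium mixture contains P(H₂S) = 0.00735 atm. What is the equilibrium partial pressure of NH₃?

P(NH₃) = 14.4 atm

(NH₄HS is a pure solid — omitted from Kp.)
At equilibrium, Kp = P(NH₃)·P(H₂S) = 0.106.
(P(NH₃))·(0.00735) = 0.106
P(NH₃) = 14.4 atm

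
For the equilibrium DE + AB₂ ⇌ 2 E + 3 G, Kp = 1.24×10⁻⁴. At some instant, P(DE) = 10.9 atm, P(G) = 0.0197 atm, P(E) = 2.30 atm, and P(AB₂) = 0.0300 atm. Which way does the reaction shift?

Qp = P(E)²·P(G)³ / (P(DE)·P(AB₂)) = (2.30)²·(0.0197)³ / ((10.9)·(0.0300)) = 1.24×10⁻⁴
Qp = 1.24×10⁻⁴ = Kp, so the system is already at equilibrium.

at equilibrium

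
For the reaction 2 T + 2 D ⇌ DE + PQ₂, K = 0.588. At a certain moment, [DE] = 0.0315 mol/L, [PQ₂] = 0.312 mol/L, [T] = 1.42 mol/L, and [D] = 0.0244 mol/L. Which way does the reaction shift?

to the left

Q = [DE]·[PQ₂] / ([T]²·[D]²) = (0.0315)·(0.312) / ((1.42)²·(0.0244)²) = 8.19
Q = 8.19 > K = 0.588, so the reverse reaction proceeds.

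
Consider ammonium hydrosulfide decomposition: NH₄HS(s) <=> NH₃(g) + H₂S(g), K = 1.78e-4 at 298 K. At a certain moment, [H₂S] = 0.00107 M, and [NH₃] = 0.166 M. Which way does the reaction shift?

(NH₄HS is a pure solid — omitted from Q.)
Q = [NH₃]·[H₂S] = (0.166)·(0.00107) = 1.78e-4
Q = 1.78e-4 = K, so the system is already at equilibrium.

no net change (already at equilibrium)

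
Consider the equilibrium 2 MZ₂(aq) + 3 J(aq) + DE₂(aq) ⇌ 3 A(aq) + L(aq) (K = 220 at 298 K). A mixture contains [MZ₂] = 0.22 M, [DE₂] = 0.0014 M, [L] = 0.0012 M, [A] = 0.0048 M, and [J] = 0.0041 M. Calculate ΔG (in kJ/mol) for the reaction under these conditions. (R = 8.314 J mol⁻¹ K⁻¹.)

Q = [A]³·[L] / ([MZ₂]²·[J]³·[DE₂]) = (0.0048)³·(0.0012) / ((0.22)²·(0.0041)³·(0.0014)) = 28.4
ΔG = RT ln(Q/K) = (8.314 J mol⁻¹ K⁻¹)(298 K) × ln(28.4/220)
   = (2.478 kJ/mol)(-2.047) = -5.07 kJ/mol
ΔG < 0, so the forward reaction is spontaneous (proceeds forward).

ΔG = -5.07 kJ/mol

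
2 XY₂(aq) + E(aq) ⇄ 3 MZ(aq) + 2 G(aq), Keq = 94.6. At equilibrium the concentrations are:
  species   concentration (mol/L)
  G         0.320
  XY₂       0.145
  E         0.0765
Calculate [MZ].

At equilibrium, Keq = [MZ]³·[G]² / ([XY₂]²·[E]) = 94.6.
([MZ])³·(0.320)² / ((0.145)²·(0.0765)) = 94.6
[MZ]³ = 1.49 ⇒ [MZ] = 1.14 mol/L

[MZ] = 1.14 mol/L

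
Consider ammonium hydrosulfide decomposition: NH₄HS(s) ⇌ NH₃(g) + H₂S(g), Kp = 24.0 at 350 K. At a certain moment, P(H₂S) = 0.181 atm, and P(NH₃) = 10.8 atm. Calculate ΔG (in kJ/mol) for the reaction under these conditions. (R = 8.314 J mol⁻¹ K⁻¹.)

ΔG = -7.30 kJ/mol

(NH₄HS is a pure solid — omitted from Qp.)
Qp = P(NH₃)·P(H₂S) = (10.8)·(0.181) = 1.95
ΔG = RT ln(Qp/Kp) = (8.314 J mol⁻¹ K⁻¹)(350 K) × ln(1.95/24.0)
   = (2.910 kJ/mol)(-2.510) = -7.30 kJ/mol
ΔG < 0, so the forward reaction is spontaneous (proceeds forward).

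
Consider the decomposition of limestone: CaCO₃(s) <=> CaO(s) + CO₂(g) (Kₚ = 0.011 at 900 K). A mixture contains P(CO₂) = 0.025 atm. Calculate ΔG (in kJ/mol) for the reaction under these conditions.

ΔG = 6.14 kJ/mol

(CaCO₃, CaO are pure solids — omitted from Qₚ.)
Qₚ = P(CO₂) = 0.0250
ΔG = RT ln(Qₚ/Kₚ) = (8.314 J mol⁻¹ K⁻¹)(900 K) × ln(0.0250/0.011)
   = (7.483 kJ/mol)(0.8210) = 6.14 kJ/mol
ΔG > 0, so the forward reaction is non-spontaneous (proceeds in reverse).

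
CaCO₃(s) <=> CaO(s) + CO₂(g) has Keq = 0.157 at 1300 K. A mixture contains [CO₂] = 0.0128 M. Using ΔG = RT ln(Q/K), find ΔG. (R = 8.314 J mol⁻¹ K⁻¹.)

(CaCO₃, CaO are pure solids — omitted from Q.)
Q = [CO₂] = 0.0128
ΔG = RT ln(Q/Keq) = (8.314 J mol⁻¹ K⁻¹)(1300 K) × ln(0.0128/0.157)
   = (10.81 kJ/mol)(-2.507) = -27.1 kJ/mol
ΔG < 0, so the forward reaction is spontaneous (proceeds forward).

ΔG = -27.1 kJ/mol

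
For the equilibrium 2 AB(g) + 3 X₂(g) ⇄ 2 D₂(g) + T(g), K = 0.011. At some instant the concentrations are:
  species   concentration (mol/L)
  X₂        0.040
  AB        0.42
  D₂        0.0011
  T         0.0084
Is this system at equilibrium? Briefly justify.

no; Q < K, reaction proceeds forward

Q = [D₂]²·[T] / ([AB]²·[X₂]³) = (0.0011)²·(0.0084) / ((0.42)²·(0.040)³) = 9.0e-4
Q = 9.0e-4 < K = 0.011: net forward reaction.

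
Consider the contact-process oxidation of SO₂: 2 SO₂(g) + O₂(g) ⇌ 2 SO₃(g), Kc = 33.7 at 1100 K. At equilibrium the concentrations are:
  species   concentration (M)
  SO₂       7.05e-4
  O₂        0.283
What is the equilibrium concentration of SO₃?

At equilibrium, Kc = [SO₃]² / ([SO₂]²·[O₂]) = 33.7.
([SO₃])² / ((7.05e-4)²·(0.283)) = 33.7
[SO₃]² = 4.74e-6 ⇒ [SO₃] = 0.00218 M

[SO₃] = 0.00218 M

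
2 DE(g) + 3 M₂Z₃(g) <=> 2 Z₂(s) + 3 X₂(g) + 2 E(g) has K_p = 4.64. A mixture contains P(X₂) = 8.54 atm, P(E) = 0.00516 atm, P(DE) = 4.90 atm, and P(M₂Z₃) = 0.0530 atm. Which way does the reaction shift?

neither direction; the system is at equilibrium

(Z₂ is a pure solid — omitted from Q_p.)
Q_p = P(X₂)³·P(E)² / (P(DE)²·P(M₂Z₃)³) = (8.54)³·(0.00516)² / ((4.90)²·(0.0530)³) = 4.64
Q_p = 4.64 = K_p, so the system is already at equilibrium.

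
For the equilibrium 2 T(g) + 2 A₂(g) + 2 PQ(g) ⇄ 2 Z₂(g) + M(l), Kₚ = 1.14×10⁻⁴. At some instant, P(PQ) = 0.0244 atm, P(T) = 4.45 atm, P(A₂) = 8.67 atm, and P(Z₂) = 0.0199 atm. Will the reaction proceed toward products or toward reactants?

in the reverse direction

(M is a pure liquid — omitted from Qₚ.)
Qₚ = P(Z₂)² / (P(T)²·P(A₂)²·P(PQ)²) = (0.0199)² / ((4.45)²·(8.67)²·(0.0244)²) = 4.47×10⁻⁴
Qₚ = 4.47×10⁻⁴ > Kₚ = 1.14×10⁻⁴, so the reverse reaction proceeds.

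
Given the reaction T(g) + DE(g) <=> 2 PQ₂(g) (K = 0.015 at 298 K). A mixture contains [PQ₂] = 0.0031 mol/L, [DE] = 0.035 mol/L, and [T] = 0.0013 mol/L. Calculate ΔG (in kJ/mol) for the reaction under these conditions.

Q = [PQ₂]² / ([T]·[DE]) = (0.0031)² / ((0.0013)·(0.035)) = 0.211
ΔG = RT ln(Q/K) = (8.314 J mol⁻¹ K⁻¹)(298 K) × ln(0.211/0.015)
   = (2.478 kJ/mol)(2.644) = 6.55 kJ/mol
ΔG > 0, so the forward reaction is non-spontaneous (proceeds in reverse).

ΔG = 6.55 kJ/mol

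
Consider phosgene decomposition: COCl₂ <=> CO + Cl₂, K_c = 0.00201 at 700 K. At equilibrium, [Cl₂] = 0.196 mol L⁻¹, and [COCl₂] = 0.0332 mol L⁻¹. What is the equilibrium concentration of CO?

[CO] = 3.40×10⁻⁴ mol L⁻¹

At equilibrium, K_c = [CO]·[Cl₂] / [COCl₂] = 0.00201.
([CO])·(0.196) / (0.0332) = 0.00201
[CO] = 3.40×10⁻⁴ mol L⁻¹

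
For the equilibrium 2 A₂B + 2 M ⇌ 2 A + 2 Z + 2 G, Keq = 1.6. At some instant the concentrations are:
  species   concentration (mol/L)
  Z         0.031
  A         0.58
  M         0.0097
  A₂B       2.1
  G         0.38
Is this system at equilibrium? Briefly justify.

Q = [A]²·[Z]²·[G]² / ([A₂B]²·[M]²) = (0.58)²·(0.031)²·(0.38)² / ((2.1)²·(0.0097)²) = 0.11
Q = 0.11 < Keq = 1.6: net forward reaction.

no; Q < K, reaction proceeds forward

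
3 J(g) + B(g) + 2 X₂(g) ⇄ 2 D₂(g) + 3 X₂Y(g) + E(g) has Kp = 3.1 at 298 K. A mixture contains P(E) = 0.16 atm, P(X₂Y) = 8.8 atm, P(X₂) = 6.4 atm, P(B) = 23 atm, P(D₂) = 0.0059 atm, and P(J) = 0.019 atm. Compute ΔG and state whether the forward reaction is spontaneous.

ΔG = -4.12 kJ/mol; the forward reaction is spontaneous

Qp = P(D₂)²·P(X₂Y)³·P(E) / (P(J)³·P(B)·P(X₂)²) = (0.0059)²·(8.8)³·(0.16) / ((0.019)³·(23)·(6.4)²) = 0.587
ΔG = RT ln(Qp/Kp) = (8.314 J mol⁻¹ K⁻¹)(298 K) × ln(0.587/3.1)
   = (2.478 kJ/mol)(-1.664) = -4.12 kJ/mol
ΔG < 0, so the forward reaction is spontaneous (proceeds forward).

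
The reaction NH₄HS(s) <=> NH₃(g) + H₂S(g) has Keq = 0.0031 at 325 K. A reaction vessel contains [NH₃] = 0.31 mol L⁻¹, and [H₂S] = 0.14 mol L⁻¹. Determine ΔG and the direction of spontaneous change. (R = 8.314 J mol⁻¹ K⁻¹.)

(NH₄HS is a pure solid — omitted from Q.)
Q = [NH₃]·[H₂S] = (0.31)·(0.14) = 0.0434
ΔG = RT ln(Q/Keq) = (8.314 J mol⁻¹ K⁻¹)(325 K) × ln(0.0434/0.0031)
   = (2.702 kJ/mol)(2.639) = 7.13 kJ/mol
ΔG > 0, so the forward reaction is non-spontaneous (proceeds in reverse).

ΔG = 7.13 kJ/mol; the forward reaction is non-spontaneous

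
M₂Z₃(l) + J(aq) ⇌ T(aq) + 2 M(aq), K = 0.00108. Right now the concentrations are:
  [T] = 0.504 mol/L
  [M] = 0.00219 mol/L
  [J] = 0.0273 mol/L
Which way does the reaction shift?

forward (toward products)

(M₂Z₃ is a pure liquid — omitted from Q.)
Q = [T]·[M]² / [J] = (0.504)·(0.00219)² / (0.0273) = 8.85×10⁻⁵
Q = 8.85×10⁻⁵ < K = 0.00108, so the forward reaction proceeds.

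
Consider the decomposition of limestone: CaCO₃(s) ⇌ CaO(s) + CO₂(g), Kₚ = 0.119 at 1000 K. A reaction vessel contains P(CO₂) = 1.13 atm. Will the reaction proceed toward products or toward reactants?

(CaCO₃, CaO are pure solids — omitted from Qₚ.)
Qₚ = P(CO₂) = 1.13
Qₚ = 1.13 > Kₚ = 0.119, so the reverse reaction proceeds.

to the left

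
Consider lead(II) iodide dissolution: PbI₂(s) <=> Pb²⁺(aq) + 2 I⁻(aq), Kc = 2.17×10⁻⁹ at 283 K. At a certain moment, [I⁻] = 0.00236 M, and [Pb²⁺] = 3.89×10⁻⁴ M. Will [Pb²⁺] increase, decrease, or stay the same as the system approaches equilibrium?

(PbI₂ is a pure solid — omitted from Qc.)
Qc = [Pb²⁺]·[I⁻]² = (3.89×10⁻⁴)·(0.00236)² = 2.17×10⁻⁹
Qc = 2.17×10⁻⁹ = Kc; the system is at equilibrium.

stay the same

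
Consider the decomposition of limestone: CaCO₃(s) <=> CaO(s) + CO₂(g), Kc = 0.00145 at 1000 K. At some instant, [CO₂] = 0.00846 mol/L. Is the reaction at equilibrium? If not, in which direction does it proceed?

(CaCO₃, CaO are pure solids — omitted from Qc.)
Qc = [CO₂] = 0.00846
Qc = 0.00846 > Kc = 0.00145, so the reverse reaction proceeds.

reverse (toward reactants)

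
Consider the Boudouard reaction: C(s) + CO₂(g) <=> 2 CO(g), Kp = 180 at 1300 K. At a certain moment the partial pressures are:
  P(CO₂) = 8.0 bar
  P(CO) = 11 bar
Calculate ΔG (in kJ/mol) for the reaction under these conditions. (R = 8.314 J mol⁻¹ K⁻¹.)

ΔG = -26.8 kJ/mol

(C is a pure solid — omitted from Qp.)
Qp = P(CO)² / P(CO₂) = (11)² / (8.0) = 15.1
ΔG = RT ln(Qp/Kp) = (8.314 J mol⁻¹ K⁻¹)(1300 K) × ln(15.1/180)
   = (10.81 kJ/mol)(-2.478) = -26.8 kJ/mol
ΔG < 0, so the forward reaction is spontaneous (proceeds forward).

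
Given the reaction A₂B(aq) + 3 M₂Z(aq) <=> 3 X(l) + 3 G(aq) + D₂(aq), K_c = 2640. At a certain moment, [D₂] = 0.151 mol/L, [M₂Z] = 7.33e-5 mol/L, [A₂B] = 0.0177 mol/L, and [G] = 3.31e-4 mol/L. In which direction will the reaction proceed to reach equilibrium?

forward (toward products)

(X is a pure liquid — omitted from Q_c.)
Q_c = [G]³·[D₂] / ([A₂B]·[M₂Z]³) = (3.31e-4)³·(0.151) / ((0.0177)·(7.33e-5)³) = 786
Q_c = 786 < K_c = 2640, so the forward reaction proceeds.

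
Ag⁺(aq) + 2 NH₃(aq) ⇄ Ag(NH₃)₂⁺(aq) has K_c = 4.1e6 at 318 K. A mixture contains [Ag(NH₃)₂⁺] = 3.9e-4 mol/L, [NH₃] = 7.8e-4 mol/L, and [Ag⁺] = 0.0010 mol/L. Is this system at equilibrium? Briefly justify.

no; Q < K, reaction proceeds forward

Q_c = [Ag(NH₃)₂⁺] / ([Ag⁺]·[NH₃]²) = (3.9e-4) / ((0.0010)·(7.8e-4)²) = 6.4e5
Q_c = 6.4e5 < K_c = 4.1e6: net forward reaction.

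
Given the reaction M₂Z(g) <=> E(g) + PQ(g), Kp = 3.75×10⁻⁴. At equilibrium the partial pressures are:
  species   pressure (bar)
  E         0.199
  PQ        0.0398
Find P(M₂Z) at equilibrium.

At equilibrium, Kp = P(E)·P(PQ) / P(M₂Z) = 3.75×10⁻⁴.
(0.199)·(0.0398) / (P(M₂Z)) = 3.75×10⁻⁴
P(M₂Z) = 21.1 bar

P(M₂Z) = 21.1 bar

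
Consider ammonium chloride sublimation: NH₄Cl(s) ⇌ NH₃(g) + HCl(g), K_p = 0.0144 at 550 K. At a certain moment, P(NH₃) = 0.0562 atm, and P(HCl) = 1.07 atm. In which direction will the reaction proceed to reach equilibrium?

to the left

(NH₄Cl is a pure solid — omitted from Q_p.)
Q_p = P(NH₃)·P(HCl) = (0.0562)·(1.07) = 0.0601
Q_p = 0.0601 > K_p = 0.0144, so the reverse reaction proceeds.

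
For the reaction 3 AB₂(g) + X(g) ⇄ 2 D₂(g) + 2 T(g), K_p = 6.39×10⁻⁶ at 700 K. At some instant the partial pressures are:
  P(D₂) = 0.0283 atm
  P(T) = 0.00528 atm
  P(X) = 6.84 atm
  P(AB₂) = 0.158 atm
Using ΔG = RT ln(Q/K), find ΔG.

ΔG = -11.9 kJ/mol

Q_p = P(D₂)²·P(T)² / (P(AB₂)³·P(X)) = (0.0283)²·(0.00528)² / ((0.158)³·(6.84)) = 8.28×10⁻⁷
ΔG = RT ln(Q_p/K_p) = (8.314 J mol⁻¹ K⁻¹)(700 K) × ln(8.28×10⁻⁷/6.39×10⁻⁶)
   = (5.820 kJ/mol)(-2.043) = -11.9 kJ/mol
ΔG < 0, so the forward reaction is spontaneous (proceeds forward).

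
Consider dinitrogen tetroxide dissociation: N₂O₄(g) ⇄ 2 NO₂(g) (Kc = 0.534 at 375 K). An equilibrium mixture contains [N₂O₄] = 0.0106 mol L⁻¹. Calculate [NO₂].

At equilibrium, Kc = [NO₂]² / [N₂O₄] = 0.534.
([NO₂])² / (0.0106) = 0.534
[NO₂]² = 0.00566 ⇒ [NO₂] = 0.0752 mol L⁻¹

[NO₂] = 0.0752 mol L⁻¹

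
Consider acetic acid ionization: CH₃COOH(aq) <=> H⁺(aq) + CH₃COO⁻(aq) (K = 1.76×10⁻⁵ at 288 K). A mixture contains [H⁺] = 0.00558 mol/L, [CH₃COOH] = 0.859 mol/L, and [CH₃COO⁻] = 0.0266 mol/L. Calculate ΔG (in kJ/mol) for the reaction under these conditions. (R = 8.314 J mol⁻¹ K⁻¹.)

Q = [H⁺]·[CH₃COO⁻] / [CH₃COOH] = (0.00558)·(0.0266) / (0.859) = 1.73×10⁻⁴
ΔG = RT ln(Q/K) = (8.314 J mol⁻¹ K⁻¹)(288 K) × ln(1.73×10⁻⁴/1.76×10⁻⁵)
   = (2.394 kJ/mol)(2.285) = 5.47 kJ/mol
ΔG > 0, so the forward reaction is non-spontaneous (proceeds in reverse).

ΔG = 5.47 kJ/mol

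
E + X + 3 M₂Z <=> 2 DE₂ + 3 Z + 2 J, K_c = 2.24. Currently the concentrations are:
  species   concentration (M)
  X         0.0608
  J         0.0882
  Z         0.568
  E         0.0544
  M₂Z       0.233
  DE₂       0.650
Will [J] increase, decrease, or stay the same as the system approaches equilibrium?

decrease

Q_c = [DE₂]²·[Z]³·[J]² / ([E]·[X]·[M₂Z]³) = (0.650)²·(0.568)³·(0.0882)² / ((0.0544)·(0.0608)·(0.233)³) = 14.4
Q_c = 14.4 > K_c = 2.24: net reverse reaction.
J is a product, so it decreases.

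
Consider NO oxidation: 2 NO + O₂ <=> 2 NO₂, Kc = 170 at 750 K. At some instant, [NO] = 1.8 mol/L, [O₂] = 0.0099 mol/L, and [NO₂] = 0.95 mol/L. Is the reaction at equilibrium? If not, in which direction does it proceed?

Qc = [NO₂]² / ([NO]²·[O₂]) = (0.95)² / ((1.8)²·(0.0099)) = 28
Qc = 28 < Kc = 170, so the forward reaction proceeds.

forward (toward products)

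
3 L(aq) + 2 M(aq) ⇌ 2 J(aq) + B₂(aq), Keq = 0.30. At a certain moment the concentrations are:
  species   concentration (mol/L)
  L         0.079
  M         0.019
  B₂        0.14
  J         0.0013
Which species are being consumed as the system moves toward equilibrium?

Q = [J]²·[B₂] / ([L]³·[M]²) = (0.0013)²·(0.14) / ((0.079)³·(0.019)²) = 1.3
Q = 1.3 > Keq = 0.30: net reverse reaction.

J, B₂ (products)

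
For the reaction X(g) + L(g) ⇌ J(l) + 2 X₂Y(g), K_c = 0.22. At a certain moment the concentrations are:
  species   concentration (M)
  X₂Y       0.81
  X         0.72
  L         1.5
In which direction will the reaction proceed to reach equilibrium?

(J is a pure liquid — omitted from Q_c.)
Q_c = [X₂Y]² / ([X]·[L]) = (0.81)² / ((0.72)·(1.5)) = 0.61
Q_c = 0.61 > K_c = 0.22, so the reverse reaction proceeds.

reverse (toward reactants)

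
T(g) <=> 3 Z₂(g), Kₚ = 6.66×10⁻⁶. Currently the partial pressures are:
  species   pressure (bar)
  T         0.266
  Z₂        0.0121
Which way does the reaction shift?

Qₚ = P(Z₂)³ / P(T) = (0.0121)³ / (0.266) = 6.66×10⁻⁶
Qₚ = 6.66×10⁻⁶ = Kₚ, so the system is already at equilibrium.

at equilibrium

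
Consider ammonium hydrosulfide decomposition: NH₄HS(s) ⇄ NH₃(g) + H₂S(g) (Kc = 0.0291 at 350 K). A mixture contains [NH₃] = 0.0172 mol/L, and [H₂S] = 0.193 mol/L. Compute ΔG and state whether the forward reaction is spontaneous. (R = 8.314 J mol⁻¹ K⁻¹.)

(NH₄HS is a pure solid — omitted from Qc.)
Qc = [NH₃]·[H₂S] = (0.0172)·(0.193) = 0.00332
ΔG = RT ln(Qc/Kc) = (8.314 J mol⁻¹ K⁻¹)(350 K) × ln(0.00332/0.0291)
   = (2.910 kJ/mol)(-2.171) = -6.32 kJ/mol
ΔG < 0, so the forward reaction is spontaneous (proceeds forward).

ΔG = -6.32 kJ/mol; the forward reaction is spontaneous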